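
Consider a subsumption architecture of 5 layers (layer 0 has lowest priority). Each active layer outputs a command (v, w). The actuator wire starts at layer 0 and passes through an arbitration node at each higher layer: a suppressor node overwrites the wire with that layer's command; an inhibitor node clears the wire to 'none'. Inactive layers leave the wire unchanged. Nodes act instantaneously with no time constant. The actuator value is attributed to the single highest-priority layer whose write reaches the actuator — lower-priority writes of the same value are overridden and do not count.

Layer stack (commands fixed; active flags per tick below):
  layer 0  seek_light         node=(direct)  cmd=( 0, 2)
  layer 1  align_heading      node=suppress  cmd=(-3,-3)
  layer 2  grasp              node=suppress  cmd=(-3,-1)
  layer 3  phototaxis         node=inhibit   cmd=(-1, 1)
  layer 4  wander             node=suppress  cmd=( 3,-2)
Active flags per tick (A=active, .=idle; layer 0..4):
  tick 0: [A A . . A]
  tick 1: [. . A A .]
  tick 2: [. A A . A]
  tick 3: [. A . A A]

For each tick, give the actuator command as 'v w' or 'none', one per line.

tick 0:
  layer 0 (seek_light) active — direct: (0, 2)
  layer 1 (align_heading) active — suppresses: (-3, -3)
  layer 2 (grasp) idle — unchanged: (-3, -3)
  layer 3 (phototaxis) idle — unchanged: (-3, -3)
  layer 4 (wander) active — suppresses: (3, -2)
  → actuator (3, -2)
tick 1:
  layer 0 (seek_light) idle — none
  layer 1 (align_heading) idle — unchanged: none
  layer 2 (grasp) active — suppresses: (-3, -1)
  layer 3 (phototaxis) active — inhibits: none
  layer 4 (wander) idle — unchanged: none
  → actuator none
tick 2:
  layer 0 (seek_light) idle — none
  layer 1 (align_heading) active — suppresses: (-3, -3)
  layer 2 (grasp) active — suppresses: (-3, -1)
  layer 3 (phototaxis) idle — unchanged: (-3, -1)
  layer 4 (wander) active — suppresses: (3, -2)
  → actuator (3, -2)
tick 3:
  layer 0 (seek_light) idle — none
  layer 1 (align_heading) active — suppresses: (-3, -3)
  layer 2 (grasp) idle — unchanged: (-3, -3)
  layer 3 (phototaxis) active — inhibits: none
  layer 4 (wander) active — suppresses: (3, -2)
  → actuator (3, -2)

3 -2
none
3 -2
3 -2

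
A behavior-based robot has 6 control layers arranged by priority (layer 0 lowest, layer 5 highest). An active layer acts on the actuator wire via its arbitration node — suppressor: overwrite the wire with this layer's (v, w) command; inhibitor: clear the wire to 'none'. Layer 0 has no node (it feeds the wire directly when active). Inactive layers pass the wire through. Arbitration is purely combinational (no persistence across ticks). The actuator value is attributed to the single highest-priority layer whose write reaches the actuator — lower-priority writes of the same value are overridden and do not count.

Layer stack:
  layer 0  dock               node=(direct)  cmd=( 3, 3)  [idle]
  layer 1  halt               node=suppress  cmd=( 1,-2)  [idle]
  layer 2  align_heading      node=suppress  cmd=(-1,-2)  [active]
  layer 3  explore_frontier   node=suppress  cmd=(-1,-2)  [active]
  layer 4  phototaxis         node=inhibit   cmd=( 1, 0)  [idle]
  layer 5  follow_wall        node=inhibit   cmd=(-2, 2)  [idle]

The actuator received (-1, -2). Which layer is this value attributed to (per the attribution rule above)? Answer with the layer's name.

explore_frontier

layer 0 (dock) idle — none
layer 1 (halt) idle — unchanged: none
layer 2 (align_heading) active — suppresses: (-1, -2)
layer 3 (explore_frontier) active — suppresses: (-1, -2)
layer 4 (phototaxis) idle — unchanged: (-1, -2)
layer 5 (follow_wall) idle — unchanged: (-1, -2)
→ actuator (-1, -2)
last writer: layer 3 = explore_frontier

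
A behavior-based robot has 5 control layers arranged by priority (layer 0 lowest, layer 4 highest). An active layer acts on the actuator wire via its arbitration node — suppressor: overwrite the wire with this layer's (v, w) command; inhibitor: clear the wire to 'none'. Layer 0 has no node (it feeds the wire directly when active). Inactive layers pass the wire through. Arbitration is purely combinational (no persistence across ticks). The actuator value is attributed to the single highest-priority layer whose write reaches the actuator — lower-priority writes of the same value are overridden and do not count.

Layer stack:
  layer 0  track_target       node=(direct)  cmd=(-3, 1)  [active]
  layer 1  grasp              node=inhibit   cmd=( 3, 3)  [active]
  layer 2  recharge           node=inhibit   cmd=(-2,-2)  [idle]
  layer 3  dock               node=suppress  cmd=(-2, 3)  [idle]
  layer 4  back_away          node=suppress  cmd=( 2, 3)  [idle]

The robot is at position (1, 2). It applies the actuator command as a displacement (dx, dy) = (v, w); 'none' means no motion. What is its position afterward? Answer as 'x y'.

L0 track_target: active, feeds wire = (-3, 1)
L1 grasp: active, inhibitor → wire = none
L2 recharge: idle → wire stays none
L3 dock: idle → wire stays none
L4 back_away: idle → wire stays none
actuator = none
position: (1, 2) + none = (1, 2)

1 2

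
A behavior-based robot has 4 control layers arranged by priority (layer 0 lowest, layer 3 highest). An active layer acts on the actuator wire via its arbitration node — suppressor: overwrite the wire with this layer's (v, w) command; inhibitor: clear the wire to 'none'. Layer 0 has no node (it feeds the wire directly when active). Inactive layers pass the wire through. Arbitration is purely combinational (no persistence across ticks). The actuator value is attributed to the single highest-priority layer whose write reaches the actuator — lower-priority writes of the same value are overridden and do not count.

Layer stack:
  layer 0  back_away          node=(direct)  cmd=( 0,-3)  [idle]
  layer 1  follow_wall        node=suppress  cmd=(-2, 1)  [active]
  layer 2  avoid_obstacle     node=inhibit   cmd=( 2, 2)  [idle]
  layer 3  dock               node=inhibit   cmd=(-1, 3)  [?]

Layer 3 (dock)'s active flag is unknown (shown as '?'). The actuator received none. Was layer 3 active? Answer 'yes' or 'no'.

If layer 3 is active=yes:
  actuator would be none
If layer 3 is active=no:
  actuator would be (-2, 1)
Observed none, so layer 3 was active.

yes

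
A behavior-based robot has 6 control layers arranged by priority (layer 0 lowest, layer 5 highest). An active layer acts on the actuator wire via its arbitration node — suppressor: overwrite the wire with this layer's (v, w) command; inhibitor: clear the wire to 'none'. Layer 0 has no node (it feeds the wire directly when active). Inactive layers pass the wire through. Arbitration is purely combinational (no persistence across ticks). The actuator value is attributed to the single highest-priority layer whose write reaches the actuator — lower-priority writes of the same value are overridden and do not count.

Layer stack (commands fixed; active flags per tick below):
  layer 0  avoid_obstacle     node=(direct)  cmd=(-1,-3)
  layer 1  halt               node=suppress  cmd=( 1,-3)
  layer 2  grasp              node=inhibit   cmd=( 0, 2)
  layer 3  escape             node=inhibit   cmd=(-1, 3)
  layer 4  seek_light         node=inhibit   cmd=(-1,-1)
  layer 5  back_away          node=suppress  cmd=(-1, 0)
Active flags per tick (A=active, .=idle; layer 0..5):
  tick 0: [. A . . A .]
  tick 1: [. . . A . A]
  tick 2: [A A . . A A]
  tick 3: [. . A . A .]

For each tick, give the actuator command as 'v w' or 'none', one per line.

tick 0:
  L0 avoid_obstacle: idle → wire = none
  L1 halt: active, suppressor → wire = (1, -3)
  L2 grasp: idle → wire stays (1, -3)
  L3 escape: idle → wire stays (1, -3)
  L4 seek_light: active, inhibitor → wire = none
  L5 back_away: idle → wire stays none
  actuator = none
tick 1:
  L0 avoid_obstacle: idle → wire = none
  L1 halt: idle → wire stays none
  L2 grasp: idle → wire stays none
  L3 escape: active, inhibitor → wire = none
  L4 seek_light: idle → wire stays none
  L5 back_away: active, suppressor → wire = (-1, 0)
  actuator = (-1, 0)
tick 2:
  L0 avoid_obstacle: active, feeds wire = (-1, -3)
  L1 halt: active, suppressor → wire = (1, -3)
  L2 grasp: idle → wire stays (1, -3)
  L3 escape: idle → wire stays (1, -3)
  L4 seek_light: active, inhibitor → wire = none
  L5 back_away: active, suppressor → wire = (-1, 0)
  actuator = (-1, 0)
tick 3:
  L0 avoid_obstacle: idle → wire = none
  L1 halt: idle → wire stays none
  L2 grasp: active, inhibitor → wire = none
  L3 escape: idle → wire stays none
  L4 seek_light: active, inhibitor → wire = none
  L5 back_away: idle → wire stays none
  actuator = none

none
-1 0
-1 0
none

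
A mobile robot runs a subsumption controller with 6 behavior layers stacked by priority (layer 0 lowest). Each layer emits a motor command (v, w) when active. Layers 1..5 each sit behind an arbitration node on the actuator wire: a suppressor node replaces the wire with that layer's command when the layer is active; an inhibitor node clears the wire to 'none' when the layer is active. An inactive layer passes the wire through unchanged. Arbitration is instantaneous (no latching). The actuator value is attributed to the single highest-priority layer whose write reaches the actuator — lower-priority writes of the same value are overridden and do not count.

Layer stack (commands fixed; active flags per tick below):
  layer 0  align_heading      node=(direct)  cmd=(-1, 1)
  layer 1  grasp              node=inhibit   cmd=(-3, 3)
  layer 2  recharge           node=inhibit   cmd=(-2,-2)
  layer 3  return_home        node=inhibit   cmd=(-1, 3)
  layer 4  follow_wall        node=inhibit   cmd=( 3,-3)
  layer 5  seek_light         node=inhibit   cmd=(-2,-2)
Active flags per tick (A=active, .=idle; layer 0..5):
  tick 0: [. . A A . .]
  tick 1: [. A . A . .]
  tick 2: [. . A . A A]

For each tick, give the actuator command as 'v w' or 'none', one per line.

tick 0:
  L0 align_heading: idle → wire = none
  L1 grasp: idle → wire stays none
  L2 recharge: active, inhibitor → wire = none
  L3 return_home: active, inhibitor → wire = none
  L4 follow_wall: idle → wire stays none
  L5 seek_light: idle → wire stays none
  actuator = none
tick 1:
  L0 align_heading: idle → wire = none
  L1 grasp: active, inhibitor → wire = none
  L2 recharge: idle → wire stays none
  L3 return_home: active, inhibitor → wire = none
  L4 follow_wall: idle → wire stays none
  L5 seek_light: idle → wire stays none
  actuator = none
tick 2:
  L0 align_heading: idle → wire = none
  L1 grasp: idle → wire stays none
  L2 recharge: active, inhibitor → wire = none
  L3 return_home: idle → wire stays none
  L4 follow_wall: active, inhibitor → wire = none
  L5 seek_light: active, inhibitor → wire = none
  actuator = none

none
none
none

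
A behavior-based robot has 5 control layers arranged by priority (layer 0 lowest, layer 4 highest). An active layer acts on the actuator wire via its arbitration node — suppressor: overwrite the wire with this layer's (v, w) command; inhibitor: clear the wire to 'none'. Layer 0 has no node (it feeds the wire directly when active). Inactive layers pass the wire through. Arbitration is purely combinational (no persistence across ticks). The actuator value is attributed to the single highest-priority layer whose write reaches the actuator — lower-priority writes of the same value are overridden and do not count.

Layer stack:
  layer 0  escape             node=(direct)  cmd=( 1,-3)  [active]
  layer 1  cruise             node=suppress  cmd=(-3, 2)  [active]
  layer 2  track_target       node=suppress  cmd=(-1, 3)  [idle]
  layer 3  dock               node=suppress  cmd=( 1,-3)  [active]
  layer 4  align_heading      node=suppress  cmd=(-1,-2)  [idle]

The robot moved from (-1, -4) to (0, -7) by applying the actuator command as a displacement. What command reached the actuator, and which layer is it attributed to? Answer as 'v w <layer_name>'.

1 -3 dock

displacement = (0, -7) − (-1, -4) = (1, -3)
layer 0 (escape) active — direct: (1, -3)
layer 1 (cruise) active — suppresses: (-3, 2)
layer 2 (track_target) idle — unchanged: (-3, 2)
layer 3 (dock) active — suppresses: (1, -3)
layer 4 (align_heading) idle — unchanged: (1, -3)
→ actuator (1, -3) — from layer 3 (dock)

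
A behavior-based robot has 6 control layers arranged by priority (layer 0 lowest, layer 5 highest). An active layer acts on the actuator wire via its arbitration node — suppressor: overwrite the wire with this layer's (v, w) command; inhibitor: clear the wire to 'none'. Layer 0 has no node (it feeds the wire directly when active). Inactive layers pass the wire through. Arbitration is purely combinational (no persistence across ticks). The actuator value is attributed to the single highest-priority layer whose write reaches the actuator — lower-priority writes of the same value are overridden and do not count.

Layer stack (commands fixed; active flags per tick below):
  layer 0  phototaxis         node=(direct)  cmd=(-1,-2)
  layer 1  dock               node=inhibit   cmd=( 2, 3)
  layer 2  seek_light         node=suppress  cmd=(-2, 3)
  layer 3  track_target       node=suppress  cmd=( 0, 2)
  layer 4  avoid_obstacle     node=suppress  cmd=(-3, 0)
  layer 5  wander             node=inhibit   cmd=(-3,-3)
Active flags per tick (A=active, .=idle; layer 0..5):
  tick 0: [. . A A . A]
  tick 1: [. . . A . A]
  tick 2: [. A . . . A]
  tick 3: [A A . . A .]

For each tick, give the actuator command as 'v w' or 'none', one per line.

none
none
none
-3 0

tick 0:
  L0 phototaxis: idle → wire = none
  L1 dock: idle → wire stays none
  L2 seek_light: active, suppressor → wire = (-2, 3)
  L3 track_target: active, suppressor → wire = (0, 2)
  L4 avoid_obstacle: idle → wire stays (0, 2)
  L5 wander: active, inhibitor → wire = none
  actuator = none
tick 1:
  L0 phototaxis: idle → wire = none
  L1 dock: idle → wire stays none
  L2 seek_light: idle → wire stays none
  L3 track_target: active, suppressor → wire = (0, 2)
  L4 avoid_obstacle: idle → wire stays (0, 2)
  L5 wander: active, inhibitor → wire = none
  actuator = none
tick 2:
  L0 phototaxis: idle → wire = none
  L1 dock: active, inhibitor → wire = none
  L2 seek_light: idle → wire stays none
  L3 track_target: idle → wire stays none
  L4 avoid_obstacle: idle → wire stays none
  L5 wander: active, inhibitor → wire = none
  actuator = none
tick 3:
  L0 phototaxis: active, feeds wire = (-1, -2)
  L1 dock: active, inhibitor → wire = none
  L2 seek_light: idle → wire stays none
  L3 track_target: idle → wire stays none
  L4 avoid_obstacle: active, suppressor → wire = (-3, 0)
  L5 wander: idle → wire stays (-3, 0)
  actuator = (-3, 0)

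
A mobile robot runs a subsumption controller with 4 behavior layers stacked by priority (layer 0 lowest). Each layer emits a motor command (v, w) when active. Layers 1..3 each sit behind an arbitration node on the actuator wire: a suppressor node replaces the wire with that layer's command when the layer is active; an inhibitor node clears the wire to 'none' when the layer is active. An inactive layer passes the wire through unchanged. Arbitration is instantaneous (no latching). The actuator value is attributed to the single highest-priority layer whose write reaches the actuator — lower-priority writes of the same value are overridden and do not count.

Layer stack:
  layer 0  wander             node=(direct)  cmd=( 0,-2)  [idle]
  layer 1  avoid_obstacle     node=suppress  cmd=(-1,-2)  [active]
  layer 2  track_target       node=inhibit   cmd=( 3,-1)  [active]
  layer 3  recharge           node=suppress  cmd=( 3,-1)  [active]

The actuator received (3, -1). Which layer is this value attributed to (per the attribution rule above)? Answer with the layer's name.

[0] wander off; wire := none
[1] avoid_obstacle on (suppress); wire := (-1, -2)
[2] track_target on (inhibit); wire := none
[3] recharge on (suppress); wire := (3, -1)
output (3, -1)
last writer: layer 3 = recharge

recharge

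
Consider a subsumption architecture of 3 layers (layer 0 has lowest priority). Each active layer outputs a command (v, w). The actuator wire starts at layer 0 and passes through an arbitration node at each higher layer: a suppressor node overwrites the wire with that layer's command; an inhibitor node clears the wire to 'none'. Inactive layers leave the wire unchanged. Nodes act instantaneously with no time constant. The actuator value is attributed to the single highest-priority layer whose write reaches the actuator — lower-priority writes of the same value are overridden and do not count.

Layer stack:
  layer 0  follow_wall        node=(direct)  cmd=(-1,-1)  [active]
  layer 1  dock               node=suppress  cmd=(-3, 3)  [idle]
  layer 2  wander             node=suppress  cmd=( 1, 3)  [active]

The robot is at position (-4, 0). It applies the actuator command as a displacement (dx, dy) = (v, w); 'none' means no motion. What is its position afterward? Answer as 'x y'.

L0 follow_wall: active, feeds wire = (-1, -1)
L1 dock: idle → wire stays (-1, -1)
L2 wander: active, suppressor → wire = (1, 3)
actuator = (1, 3)
position: (-4, 0) + (1, 3) = (-3, 3)

-3 3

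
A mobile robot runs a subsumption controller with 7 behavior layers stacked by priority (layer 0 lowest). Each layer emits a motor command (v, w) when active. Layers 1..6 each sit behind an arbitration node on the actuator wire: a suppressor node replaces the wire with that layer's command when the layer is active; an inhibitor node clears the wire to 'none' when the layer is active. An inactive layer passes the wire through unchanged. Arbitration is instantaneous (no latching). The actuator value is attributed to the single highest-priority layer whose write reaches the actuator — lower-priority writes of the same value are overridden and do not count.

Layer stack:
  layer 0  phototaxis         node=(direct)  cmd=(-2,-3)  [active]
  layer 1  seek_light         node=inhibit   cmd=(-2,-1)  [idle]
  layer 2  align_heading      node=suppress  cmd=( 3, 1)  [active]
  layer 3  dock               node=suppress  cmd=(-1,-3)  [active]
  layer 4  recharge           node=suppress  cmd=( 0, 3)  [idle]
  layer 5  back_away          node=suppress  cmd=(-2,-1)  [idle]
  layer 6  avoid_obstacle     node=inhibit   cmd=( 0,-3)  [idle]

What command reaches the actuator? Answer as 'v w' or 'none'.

[0] phototaxis on; wire := (-2, -3)
[1] seek_light off; pass (-2, -3)
[2] align_heading on (suppress); wire := (3, 1)
[3] dock on (suppress); wire := (-1, -3)
[4] recharge off; pass (-1, -3)
[5] back_away off; pass (-1, -3)
[6] avoid_obstacle off; pass (-1, -3)
output (-1, -3)

-1 -3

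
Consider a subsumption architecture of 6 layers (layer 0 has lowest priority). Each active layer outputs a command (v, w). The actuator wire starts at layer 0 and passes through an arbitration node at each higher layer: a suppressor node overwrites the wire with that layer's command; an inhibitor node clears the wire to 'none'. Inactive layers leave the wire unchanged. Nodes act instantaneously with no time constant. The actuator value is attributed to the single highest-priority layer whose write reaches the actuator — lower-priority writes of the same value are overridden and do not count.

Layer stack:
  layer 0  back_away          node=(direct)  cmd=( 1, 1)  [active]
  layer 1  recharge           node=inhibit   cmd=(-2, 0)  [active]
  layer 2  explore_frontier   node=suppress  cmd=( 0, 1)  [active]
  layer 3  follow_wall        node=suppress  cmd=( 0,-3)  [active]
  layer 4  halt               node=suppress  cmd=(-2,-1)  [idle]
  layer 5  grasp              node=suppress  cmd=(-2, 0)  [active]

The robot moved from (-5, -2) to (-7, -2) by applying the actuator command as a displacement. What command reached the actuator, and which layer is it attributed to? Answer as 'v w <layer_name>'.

displacement = (-7, -2) − (-5, -2) = (-2, 0)
layer 0 (back_away) active — direct: (1, 1)
layer 1 (recharge) active — inhibits: none
layer 2 (explore_frontier) active — suppresses: (0, 1)
layer 3 (follow_wall) active — suppresses: (0, -3)
layer 4 (halt) idle — unchanged: (0, -3)
layer 5 (grasp) active — suppresses: (-2, 0)
→ actuator (-2, 0) — from layer 5 (grasp)

-2 0 grasp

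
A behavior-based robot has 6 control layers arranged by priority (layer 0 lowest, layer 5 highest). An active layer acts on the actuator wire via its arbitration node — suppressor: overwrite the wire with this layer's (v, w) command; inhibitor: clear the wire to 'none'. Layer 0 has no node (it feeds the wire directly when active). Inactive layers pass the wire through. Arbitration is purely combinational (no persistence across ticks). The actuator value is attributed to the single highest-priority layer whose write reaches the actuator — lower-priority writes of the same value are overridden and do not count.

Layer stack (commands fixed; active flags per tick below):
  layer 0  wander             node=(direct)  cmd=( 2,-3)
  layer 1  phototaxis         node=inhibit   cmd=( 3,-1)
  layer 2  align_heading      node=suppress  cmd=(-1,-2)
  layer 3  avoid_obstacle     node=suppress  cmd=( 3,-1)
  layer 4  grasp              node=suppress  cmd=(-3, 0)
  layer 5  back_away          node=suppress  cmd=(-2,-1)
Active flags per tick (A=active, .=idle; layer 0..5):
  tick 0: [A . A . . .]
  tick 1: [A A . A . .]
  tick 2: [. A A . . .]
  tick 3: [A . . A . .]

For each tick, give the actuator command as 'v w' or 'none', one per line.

tick 0:
  [0] wander on; wire := (2, -3)
  [1] phototaxis off; pass (2, -3)
  [2] align_heading on (suppress); wire := (-1, -2)
  [3] avoid_obstacle off; pass (-1, -2)
  [4] grasp off; pass (-1, -2)
  [5] back_away off; pass (-1, -2)
  output (-1, -2)
tick 1:
  [0] wander on; wire := (2, -3)
  [1] phototaxis on (inhibit); wire := none
  [2] align_heading off; pass none
  [3] avoid_obstacle on (suppress); wire := (3, -1)
  [4] grasp off; pass (3, -1)
  [5] back_away off; pass (3, -1)
  output (3, -1)
tick 2:
  [0] wander off; wire := none
  [1] phototaxis on (inhibit); wire := none
  [2] align_heading on (suppress); wire := (-1, -2)
  [3] avoid_obstacle off; pass (-1, -2)
  [4] grasp off; pass (-1, -2)
  [5] back_away off; pass (-1, -2)
  output (-1, -2)
tick 3:
  [0] wander on; wire := (2, -3)
  [1] phototaxis off; pass (2, -3)
  [2] align_heading off; pass (2, -3)
  [3] avoid_obstacle on (suppress); wire := (3, -1)
  [4] grasp off; pass (3, -1)
  [5] back_away off; pass (3, -1)
  output (3, -1)

-1 -2
3 -1
-1 -2
3 -1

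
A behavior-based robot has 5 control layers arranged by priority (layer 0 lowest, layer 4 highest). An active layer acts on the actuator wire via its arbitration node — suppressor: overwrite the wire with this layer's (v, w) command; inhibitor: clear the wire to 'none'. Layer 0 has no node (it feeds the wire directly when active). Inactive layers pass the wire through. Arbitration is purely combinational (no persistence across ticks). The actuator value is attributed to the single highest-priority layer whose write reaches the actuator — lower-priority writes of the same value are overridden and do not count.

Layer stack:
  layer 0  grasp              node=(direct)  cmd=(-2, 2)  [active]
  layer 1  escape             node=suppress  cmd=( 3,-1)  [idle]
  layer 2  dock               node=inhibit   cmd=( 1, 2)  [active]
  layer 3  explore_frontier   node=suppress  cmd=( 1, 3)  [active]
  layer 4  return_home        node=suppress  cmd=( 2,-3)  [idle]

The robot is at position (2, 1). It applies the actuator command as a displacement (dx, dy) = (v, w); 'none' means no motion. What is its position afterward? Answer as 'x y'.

layer 0 (grasp) active — direct: (-2, 2)
layer 1 (escape) idle — unchanged: (-2, 2)
layer 2 (dock) active — inhibits: none
layer 3 (explore_frontier) active — suppresses: (1, 3)
layer 4 (return_home) idle — unchanged: (1, 3)
→ actuator (1, 3)
position: (2, 1) + (1, 3) = (3, 4)

3 4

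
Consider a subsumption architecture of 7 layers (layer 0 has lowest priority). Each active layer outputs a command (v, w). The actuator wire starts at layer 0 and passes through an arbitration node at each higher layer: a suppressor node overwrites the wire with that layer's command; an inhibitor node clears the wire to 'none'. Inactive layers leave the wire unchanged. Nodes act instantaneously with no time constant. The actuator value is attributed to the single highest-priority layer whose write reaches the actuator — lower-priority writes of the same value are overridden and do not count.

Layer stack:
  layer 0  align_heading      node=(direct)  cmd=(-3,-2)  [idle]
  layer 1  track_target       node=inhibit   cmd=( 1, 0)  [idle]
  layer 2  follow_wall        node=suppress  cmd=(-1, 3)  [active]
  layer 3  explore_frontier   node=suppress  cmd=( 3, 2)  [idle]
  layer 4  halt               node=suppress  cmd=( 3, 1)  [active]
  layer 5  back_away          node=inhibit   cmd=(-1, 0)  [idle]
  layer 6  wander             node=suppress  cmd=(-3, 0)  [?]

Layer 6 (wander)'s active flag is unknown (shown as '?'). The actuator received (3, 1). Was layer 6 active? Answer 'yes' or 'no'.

If layer 6 is active=yes:
  actuator would be (-3, 0)
If layer 6 is active=no:
  actuator would be (3, 1)
Observed (3, 1), so layer 6 was idle.

no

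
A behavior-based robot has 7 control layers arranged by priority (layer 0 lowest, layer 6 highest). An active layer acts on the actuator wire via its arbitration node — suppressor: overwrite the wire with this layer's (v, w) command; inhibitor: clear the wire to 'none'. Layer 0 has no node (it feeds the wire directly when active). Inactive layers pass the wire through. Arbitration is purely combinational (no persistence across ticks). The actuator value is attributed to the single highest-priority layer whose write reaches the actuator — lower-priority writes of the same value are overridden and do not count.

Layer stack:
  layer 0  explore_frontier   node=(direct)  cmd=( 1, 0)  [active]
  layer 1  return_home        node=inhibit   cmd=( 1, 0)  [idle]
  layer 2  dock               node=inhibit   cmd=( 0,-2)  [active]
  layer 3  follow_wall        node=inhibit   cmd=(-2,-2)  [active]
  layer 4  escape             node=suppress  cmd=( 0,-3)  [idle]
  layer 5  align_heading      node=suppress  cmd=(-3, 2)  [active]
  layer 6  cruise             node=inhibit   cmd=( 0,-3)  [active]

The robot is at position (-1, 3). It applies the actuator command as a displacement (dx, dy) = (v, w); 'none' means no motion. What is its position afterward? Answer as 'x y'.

-1 3

layer 0 (explore_frontier) active — direct: (1, 0)
layer 1 (return_home) idle — unchanged: (1, 0)
layer 2 (dock) active — inhibits: none
layer 3 (follow_wall) active — inhibits: none
layer 4 (escape) idle — unchanged: none
layer 5 (align_heading) active — suppresses: (-3, 2)
layer 6 (cruise) active — inhibits: none
→ actuator none
position: (-1, 3) + none = (-1, 3)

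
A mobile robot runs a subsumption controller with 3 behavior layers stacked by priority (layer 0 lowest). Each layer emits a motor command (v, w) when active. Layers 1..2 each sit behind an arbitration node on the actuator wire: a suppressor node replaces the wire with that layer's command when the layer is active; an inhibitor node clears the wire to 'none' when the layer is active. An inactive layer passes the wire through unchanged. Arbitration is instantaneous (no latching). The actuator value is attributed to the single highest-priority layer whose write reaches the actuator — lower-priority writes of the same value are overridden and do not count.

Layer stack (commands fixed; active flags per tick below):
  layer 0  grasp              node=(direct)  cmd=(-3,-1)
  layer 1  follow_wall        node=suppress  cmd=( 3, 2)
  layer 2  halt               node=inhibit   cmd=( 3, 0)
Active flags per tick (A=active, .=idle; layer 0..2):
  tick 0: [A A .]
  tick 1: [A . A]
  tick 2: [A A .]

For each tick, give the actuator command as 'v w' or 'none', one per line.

3 2
none
3 2

tick 0:
  layer 0 (grasp) active — direct: (-3, -1)
  layer 1 (follow_wall) active — suppresses: (3, 2)
  layer 2 (halt) idle — unchanged: (3, 2)
  → actuator (3, 2)
tick 1:
  layer 0 (grasp) active — direct: (-3, -1)
  layer 1 (follow_wall) idle — unchanged: (-3, -1)
  layer 2 (halt) active — inhibits: none
  → actuator none
tick 2:
  layer 0 (grasp) active — direct: (-3, -1)
  layer 1 (follow_wall) active — suppresses: (3, 2)
  layer 2 (halt) idle — unchanged: (3, 2)
  → actuator (3, 2)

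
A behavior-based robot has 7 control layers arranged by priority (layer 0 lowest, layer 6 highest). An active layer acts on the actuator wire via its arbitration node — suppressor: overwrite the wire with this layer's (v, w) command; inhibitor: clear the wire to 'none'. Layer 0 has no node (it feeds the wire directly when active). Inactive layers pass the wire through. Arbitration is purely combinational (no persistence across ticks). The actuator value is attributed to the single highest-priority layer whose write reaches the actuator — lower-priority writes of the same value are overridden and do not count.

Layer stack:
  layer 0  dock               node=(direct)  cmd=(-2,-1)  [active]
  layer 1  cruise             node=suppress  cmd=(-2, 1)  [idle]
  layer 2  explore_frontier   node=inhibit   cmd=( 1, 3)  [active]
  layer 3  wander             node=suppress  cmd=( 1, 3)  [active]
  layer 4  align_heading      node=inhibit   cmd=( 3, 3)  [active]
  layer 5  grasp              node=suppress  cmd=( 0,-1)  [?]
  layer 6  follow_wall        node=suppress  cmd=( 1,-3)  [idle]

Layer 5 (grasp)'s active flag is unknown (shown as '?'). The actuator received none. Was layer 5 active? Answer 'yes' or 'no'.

no

If layer 5 is active=yes:
  actuator would be (0, -1)
If layer 5 is active=no:
  actuator would be none
Observed none, so layer 5 was idle.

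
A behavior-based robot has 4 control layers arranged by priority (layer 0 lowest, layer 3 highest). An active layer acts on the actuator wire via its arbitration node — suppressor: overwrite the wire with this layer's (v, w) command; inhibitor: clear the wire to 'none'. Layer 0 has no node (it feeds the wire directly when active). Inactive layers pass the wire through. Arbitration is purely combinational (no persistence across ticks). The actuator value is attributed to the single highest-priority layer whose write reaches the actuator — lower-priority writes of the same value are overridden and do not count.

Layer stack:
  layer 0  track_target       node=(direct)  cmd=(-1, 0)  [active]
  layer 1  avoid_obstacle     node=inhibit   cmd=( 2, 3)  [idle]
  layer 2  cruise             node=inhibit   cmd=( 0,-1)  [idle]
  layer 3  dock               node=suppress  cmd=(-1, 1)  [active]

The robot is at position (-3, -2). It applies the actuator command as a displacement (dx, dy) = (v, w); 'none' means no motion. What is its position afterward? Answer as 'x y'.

L0 track_target: active, feeds wire = (-1, 0)
L1 avoid_obstacle: idle → wire stays (-1, 0)
L2 cruise: idle → wire stays (-1, 0)
L3 dock: active, suppressor → wire = (-1, 1)
actuator = (-1, 1)
position: (-3, -2) + (-1, 1) = (-4, -1)

-4 -1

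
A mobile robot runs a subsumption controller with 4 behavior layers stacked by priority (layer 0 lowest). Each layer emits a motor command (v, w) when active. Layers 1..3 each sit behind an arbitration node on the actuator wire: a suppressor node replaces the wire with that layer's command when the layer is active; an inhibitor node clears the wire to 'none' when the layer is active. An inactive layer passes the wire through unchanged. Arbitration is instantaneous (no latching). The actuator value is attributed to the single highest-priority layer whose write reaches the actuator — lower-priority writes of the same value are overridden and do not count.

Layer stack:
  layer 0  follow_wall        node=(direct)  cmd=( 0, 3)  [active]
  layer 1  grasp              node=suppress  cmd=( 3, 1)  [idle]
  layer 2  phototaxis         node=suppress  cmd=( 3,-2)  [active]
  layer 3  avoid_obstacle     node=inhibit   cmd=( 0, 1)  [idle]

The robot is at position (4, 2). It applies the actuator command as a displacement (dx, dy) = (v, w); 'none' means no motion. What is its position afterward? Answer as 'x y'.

[0] follow_wall on; wire := (0, 3)
[1] grasp off; pass (0, 3)
[2] phototaxis on (suppress); wire := (3, -2)
[3] avoid_obstacle off; pass (3, -2)
output (3, -2)
position: (4, 2) + (3, -2) = (7, 0)

7 0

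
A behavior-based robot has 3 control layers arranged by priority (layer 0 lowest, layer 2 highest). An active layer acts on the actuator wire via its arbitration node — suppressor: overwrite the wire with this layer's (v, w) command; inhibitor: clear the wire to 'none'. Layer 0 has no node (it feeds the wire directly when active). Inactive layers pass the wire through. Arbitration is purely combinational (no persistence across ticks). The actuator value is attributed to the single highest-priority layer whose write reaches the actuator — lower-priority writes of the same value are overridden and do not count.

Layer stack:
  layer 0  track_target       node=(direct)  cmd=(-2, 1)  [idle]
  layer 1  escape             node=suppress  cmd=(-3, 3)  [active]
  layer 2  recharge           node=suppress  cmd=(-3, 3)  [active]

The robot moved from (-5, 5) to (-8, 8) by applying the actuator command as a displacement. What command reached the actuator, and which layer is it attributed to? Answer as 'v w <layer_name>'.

displacement = (-8, 8) − (-5, 5) = (-3, 3)
[0] track_target off; wire := none
[1] escape on (suppress); wire := (-3, 3)
[2] recharge on (suppress); wire := (-3, 3)
output (-3, 3) — from layer 2 (recharge)

-3 3 recharge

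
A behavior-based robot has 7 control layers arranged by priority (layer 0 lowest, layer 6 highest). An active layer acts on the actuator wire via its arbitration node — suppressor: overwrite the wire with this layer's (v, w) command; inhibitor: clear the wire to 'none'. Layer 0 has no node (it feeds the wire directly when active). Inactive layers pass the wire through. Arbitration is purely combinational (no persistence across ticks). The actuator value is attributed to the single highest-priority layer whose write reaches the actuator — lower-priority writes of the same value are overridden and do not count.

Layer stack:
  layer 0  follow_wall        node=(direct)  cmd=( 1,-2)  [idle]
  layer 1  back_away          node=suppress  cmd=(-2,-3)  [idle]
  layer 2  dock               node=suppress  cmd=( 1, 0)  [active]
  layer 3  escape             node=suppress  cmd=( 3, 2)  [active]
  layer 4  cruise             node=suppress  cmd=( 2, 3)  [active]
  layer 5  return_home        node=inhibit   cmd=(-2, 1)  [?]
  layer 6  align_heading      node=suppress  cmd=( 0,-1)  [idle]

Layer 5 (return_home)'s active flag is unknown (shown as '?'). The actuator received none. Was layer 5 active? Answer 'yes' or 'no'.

yes

If layer 5 is active=yes:
  actuator would be none
If layer 5 is active=no:
  actuator would be (2, 3)
Observed none, so layer 5 was active.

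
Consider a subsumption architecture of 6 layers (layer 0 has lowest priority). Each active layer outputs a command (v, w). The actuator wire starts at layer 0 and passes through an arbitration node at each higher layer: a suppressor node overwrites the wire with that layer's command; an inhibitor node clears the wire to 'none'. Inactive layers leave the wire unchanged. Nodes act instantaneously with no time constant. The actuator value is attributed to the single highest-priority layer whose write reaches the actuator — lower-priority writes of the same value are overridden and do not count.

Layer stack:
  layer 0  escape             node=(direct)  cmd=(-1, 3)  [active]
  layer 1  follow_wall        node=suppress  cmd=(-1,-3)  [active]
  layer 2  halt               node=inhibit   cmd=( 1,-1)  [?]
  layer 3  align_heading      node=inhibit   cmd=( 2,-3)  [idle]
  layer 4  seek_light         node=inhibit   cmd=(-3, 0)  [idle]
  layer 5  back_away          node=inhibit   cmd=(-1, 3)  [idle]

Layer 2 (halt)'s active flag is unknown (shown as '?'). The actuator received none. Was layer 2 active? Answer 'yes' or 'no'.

If layer 2 is active=yes:
  actuator would be none
If layer 2 is active=no:
  actuator would be (-1, -3)
Observed none, so layer 2 was active.

yes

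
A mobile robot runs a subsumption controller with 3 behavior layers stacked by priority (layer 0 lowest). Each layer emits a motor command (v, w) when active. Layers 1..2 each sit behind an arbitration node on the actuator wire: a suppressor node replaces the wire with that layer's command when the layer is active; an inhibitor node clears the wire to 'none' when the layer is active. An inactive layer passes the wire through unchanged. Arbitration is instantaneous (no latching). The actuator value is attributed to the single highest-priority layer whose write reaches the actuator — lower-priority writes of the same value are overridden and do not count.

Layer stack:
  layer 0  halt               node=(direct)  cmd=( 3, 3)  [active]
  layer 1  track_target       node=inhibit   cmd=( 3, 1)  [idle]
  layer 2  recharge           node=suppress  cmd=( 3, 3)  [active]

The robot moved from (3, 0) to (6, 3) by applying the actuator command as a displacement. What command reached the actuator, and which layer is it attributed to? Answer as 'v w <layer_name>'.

3 3 recharge

displacement = (6, 3) − (3, 0) = (3, 3)
layer 0 (halt) active — direct: (3, 3)
layer 1 (track_target) idle — unchanged: (3, 3)
layer 2 (recharge) active — suppresses: (3, 3)
→ actuator (3, 3) — from layer 2 (recharge)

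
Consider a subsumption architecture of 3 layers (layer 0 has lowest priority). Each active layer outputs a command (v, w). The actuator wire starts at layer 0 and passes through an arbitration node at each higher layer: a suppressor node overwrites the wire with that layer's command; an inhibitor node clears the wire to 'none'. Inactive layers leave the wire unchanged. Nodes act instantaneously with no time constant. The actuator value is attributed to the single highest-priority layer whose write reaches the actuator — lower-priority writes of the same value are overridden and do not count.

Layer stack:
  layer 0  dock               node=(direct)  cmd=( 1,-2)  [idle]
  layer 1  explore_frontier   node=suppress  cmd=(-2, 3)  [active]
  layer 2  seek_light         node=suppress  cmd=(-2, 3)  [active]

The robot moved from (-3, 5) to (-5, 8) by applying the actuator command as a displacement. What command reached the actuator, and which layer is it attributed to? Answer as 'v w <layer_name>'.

displacement = (-5, 8) − (-3, 5) = (-2, 3)
[0] dock off; wire := none
[1] explore_frontier on (suppress); wire := (-2, 3)
[2] seek_light on (suppress); wire := (-2, 3)
output (-2, 3) — from layer 2 (seek_light)

-2 3 seek_light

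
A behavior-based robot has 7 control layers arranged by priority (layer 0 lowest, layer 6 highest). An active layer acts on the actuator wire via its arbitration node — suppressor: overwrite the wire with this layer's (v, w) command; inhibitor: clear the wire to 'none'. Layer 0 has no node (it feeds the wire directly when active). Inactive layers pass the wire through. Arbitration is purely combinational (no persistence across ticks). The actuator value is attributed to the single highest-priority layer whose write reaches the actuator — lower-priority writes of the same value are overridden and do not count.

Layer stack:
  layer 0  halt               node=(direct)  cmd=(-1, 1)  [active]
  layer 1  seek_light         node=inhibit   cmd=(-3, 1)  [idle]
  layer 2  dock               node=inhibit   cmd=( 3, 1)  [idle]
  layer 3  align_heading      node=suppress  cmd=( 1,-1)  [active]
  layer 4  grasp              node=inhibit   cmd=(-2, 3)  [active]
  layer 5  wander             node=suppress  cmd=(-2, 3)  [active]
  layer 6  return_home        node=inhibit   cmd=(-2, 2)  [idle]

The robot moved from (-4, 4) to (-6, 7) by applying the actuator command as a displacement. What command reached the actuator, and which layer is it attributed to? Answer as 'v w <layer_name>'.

-2 3 wander

displacement = (-6, 7) − (-4, 4) = (-2, 3)
L0 halt: active, feeds wire = (-1, 1)
L1 seek_light: idle → wire stays (-1, 1)
L2 dock: idle → wire stays (-1, 1)
L3 align_heading: active, suppressor → wire = (1, -1)
L4 grasp: active, inhibitor → wire = none
L5 wander: active, suppressor → wire = (-2, 3)
L6 return_home: idle → wire stays (-2, 3)
actuator = (-2, 3) — from layer 5 (wander)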